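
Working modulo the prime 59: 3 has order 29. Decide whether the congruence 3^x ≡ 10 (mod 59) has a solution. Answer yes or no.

no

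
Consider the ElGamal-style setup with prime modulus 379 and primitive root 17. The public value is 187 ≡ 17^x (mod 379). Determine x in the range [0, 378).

302

Baby-step giant-step with m = ceil(sqrt(378)) = 20.
Baby table (17^j mod 379 for j=0..19):
  0:1  1:17  2:289  3:365  4:141  5:123  6:196  7:300
  8:173  9:288  10:348  11:231  12:137  13:55  14:177  15:356
  16:367  17:175  18:322  19:168
Giant step factor: 17^(-20) ≡ 351 (mod 379).
Scan 187·351^i mod 379 for i = 0, 1, …:
  i=0: 187   i=1: 70   i=2: 314   i=3: 304
  i=4: 205   i=5: 324   i=6: 24   i=7: 86
  i=8: 245   i=9: 341     …   i=14: 301
  i=15: 289
Match at i=15, j=2: x = 15·20 + 2 = 302.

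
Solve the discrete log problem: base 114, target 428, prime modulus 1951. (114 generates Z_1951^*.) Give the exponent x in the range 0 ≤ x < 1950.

Baby-step giant-step with m = ceil(sqrt(1950)) = 45.
Baby table (114^j mod 1951 for j=0..44):
  0:1  1:114  2:1290  3:735  4:1848  5:1915  6:1749  7:384
  8:854  9:1757  10:1296  11:1419  12:1784  13:472  14:1131  15:168
  16:1593  17:159  18:567  19:255  20:1756  21:1182  22:129  23:1049
  24:575  25:1167  26:370  27:1209  28:1256  29:761  30:910  31:337
  32:1349  33:1608  34:1869  35:407  36:1525  37:211  38:642  39:1001
  40:956  41:1679  42:208  43:300  44:1033
Giant step factor: 114^(-45) ≡ 214 (mod 1951).
Scan 428·214^i mod 1951 for i = 0, 1, …:
  i=0: 428   i=1: 1846   i=2: 942   i=3: 635
  i=4: 1271   i=5: 805   i=6: 582   i=7: 1635
  i=8: 661   i=9: 982     …   i=28: 763
  i=29: 1349
Match at i=29, j=32: x = 29·45 + 32 = 1337.

1337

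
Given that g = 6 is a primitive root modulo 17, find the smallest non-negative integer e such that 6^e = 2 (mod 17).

Successive powers of 6 modulo 17:
  6^0=1  6^1=6  6^2=2
So 6^2 ≡ 2 (mod 17), giving e = 2.

2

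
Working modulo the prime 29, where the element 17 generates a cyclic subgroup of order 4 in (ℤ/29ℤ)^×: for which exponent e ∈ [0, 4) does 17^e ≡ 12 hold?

Successive powers of 17 modulo 29:
  17^0=1  17^1=17  17^2=28  17^3=12
So 17^3 ≡ 12 (mod 29), giving e = 3.

3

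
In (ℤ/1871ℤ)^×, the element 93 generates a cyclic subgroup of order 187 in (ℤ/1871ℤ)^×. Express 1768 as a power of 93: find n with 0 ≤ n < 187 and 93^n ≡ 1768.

Baby-step giant-step with m = ceil(sqrt(187)) = 14.
Baby table (93^j mod 1871 for j=0..13):
  0:1  1:93  2:1165  3:1698  4:750  5:523  6:1864  7:1220
  8:1200  9:1211  10:363  11:81  12:49  13:815
Giant step factor: 93^(-14) ≡ 96 (mod 1871).
Scan 1768·96^i mod 1871 for i = 0, 1, …:
  i=0: 1768   i=1: 1338   i=2: 1220
Match at i=2, j=7: n = 2·14 + 7 = 35.

35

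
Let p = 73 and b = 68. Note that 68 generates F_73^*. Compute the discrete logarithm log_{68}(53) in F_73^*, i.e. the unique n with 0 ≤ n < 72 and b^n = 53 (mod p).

17

Baby-step giant-step with m = ceil(sqrt(72)) = 9.
Baby table (68^j mod 73 for j=0..8):
  0:1  1:68  2:25  3:21  4:41  5:14  6:3  7:58
  8:2
Giant step factor: 68^(-9) ≡ 51 (mod 73).
Scan 53·51^i mod 73 for i = 0, 1, …:
  i=0: 53   i=1: 2
Match at i=1, j=8: n = 1·9 + 8 = 17.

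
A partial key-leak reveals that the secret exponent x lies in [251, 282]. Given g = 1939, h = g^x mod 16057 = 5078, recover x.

Compute 1939^251 mod 16057 = 6381, then multiply by 1939 repeatedly:
  1939^251=6381  1939^252=8869  1939^253=16001  1939^254=3815  1939^255=11065
  1939^256=2883  1939^257=2301  1939^258=13850  1939^259=7846  1939^260=7415
  1939^261=6670  1939^262=7245  1939^263=14237  1939^264=3560  1939^265=14387
  1939^266=5384  1939^267=2526  1939^268=529  1939^269=14140  1939^270=8161
  1939^271=8034  1939^272=2636  1939^273=5078
Found 5078 at exponent 273.

273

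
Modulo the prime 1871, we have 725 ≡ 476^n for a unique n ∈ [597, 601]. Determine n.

Compute 476^597 mod 1871 = 682, then multiply by 476 repeatedly:
  476^597=682  476^598=949  476^599=813  476^600=1562  476^601=725
Found 725 at exponent 601.

601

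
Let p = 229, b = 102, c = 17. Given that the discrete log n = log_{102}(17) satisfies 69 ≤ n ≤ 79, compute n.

72

Compute 102^69 mod 229 = 32, then multiply by 102 repeatedly:
  102^69=32  102^70=58  102^71=191  102^72=17
Found 17 at exponent 72.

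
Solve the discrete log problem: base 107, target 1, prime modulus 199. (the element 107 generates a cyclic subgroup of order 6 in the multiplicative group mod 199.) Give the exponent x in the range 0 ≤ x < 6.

0

Successive powers of 107 modulo 199:
  107^0=1
So 107^0 ≡ 1 (mod 199), giving x = 0.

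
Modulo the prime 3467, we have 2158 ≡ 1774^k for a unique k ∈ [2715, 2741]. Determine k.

2732

Compute 1774^2715 mod 3467 = 1543, then multiply by 1774 repeatedly:
  1774^2715=1543  1774^2716=1819  1774^2717=2596  1774^2718=1128  1774^2719=613
  1774^2720=2291  1774^2721=910  1774^2722=2185  1774^2723=84  1774^2724=3402
  1774^2725=2568  1774^2726=3461  1774^2727=3224  1774^2728=2293  1774^2729=991
  1774^2730=265  1774^2731=2065  1774^2732=2158
Found 2158 at exponent 2732.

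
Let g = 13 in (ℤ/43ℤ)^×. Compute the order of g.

The order of 13 must divide p − 1 = 42 = 2 · 3 · 7.
Divisors: 1, 2, 3, 6, 7, 14, 21, 42.
Check each in increasing order: 13^1 ≡ 13;  13^2 ≡ 40;  13^3 ≡ 4;  13^6 ≡ 16;  13^7 ≡ 36;  13^14 ≡ 6;  13^21 ≡ 1.
Smallest exponent giving 1 is 21.

21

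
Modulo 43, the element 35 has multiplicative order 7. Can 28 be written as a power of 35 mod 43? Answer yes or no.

no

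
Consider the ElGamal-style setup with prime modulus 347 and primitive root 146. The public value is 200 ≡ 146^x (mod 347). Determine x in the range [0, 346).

Baby-step giant-step with m = ceil(sqrt(346)) = 19.
Baby table (146^j mod 347 for j=0..18):
  0:1  1:146  2:149  3:240  4:340  5:19  6:345  7:55
  8:49  9:214  10:14  11:309  12:4  13:237  14:249  15:266
  16:319  17:76  18:339
Giant step factor: 146^(-19) ≡ 153 (mod 347).
Scan 200·153^i mod 347 for i = 0, 1, …:
  i=0: 200   i=1: 64   i=2: 76
Match at i=2, j=17: x = 2·19 + 17 = 55.

55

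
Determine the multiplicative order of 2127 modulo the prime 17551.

8775

The order of 2127 must divide p − 1 = 17550 = 2 · 3^3 · 5^2 · 13.
Divisors: 1, 2, 3, 5, 6, 9, 10, 13, 15, 18, 25, 26, 27, 30, 39, 45, 50, 54, 65, 75, 78, 90, 117, 130, 135, 150, 195, 225, 234, 270, 325, 351, 390, 450, 585, 650, 675, 702, 975, 1170, 1350, 1755, 1950, 2925, 3510, 5850, 8775, 17550.
Check each in increasing order: 2127^1 ≡ 2127;  2127^2 ≡ 13522;  2127^3 ≡ 12756;  2127^5 ≡ 12955;  2127^6 ≡ 215;  2127^9 ≡ 4584;  2127^10 ≡ 9363;  2127^13 ≡ 17424;  2127^15 ≡ 2704;  2127^18 ≡ 4509;  2127^25 ≡ 9010;  2127^26 ≡ 16129;  2127^27 ≡ 11729;  2127^30 ≡ 10400;  2127^39 ≡ 5084;  2127^45 ≡ 4898;  2127^50 ≡ 6725;  2127^54 ≡ 4703;  2127^65 ≡ 1564;  2127^75 ≡ 6198;  2127^78 ≡ 11984;  2127^90 ≡ 15738;  2127^117 ≡ 7135;  2127^130 ≡ 6507;  2127^135 ≡ 732;  2127^150 ≡ 13616;  2127^195 ≡ 14919;  2127^225 ≡ 6760;  2127^234 ≡ 10325;  2127^270 ≡ 9294;  2127^325 ≡ 3352;  2127^351 ≡ 7328;  2127^390 ≡ 12330;  2127^450 ≡ 12347;  2127^585 ≡ 16790;  2127^650 ≡ 3264;  2127^675 ≡ 10715;  2127^702 ≡ 11075;  2127^975 ≡ 6655;  2127^1170 ≡ 17489;  2127^1350 ≡ 10134;  2127^1755 ≡ 12080;  2127^1950 ≡ 7852;  2127^2925 ≡ 5733;  2127^3510 ≡ 7386;  2127^5850 ≡ 11817;  2127^8775 ≡ 1.
Smallest exponent giving 1 is 8775.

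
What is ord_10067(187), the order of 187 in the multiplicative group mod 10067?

The order of 187 must divide p − 1 = 10066 = 2 · 7 · 719.
Divisors: 1, 2, 7, 14, 719, 1438, 5033, 10066.
Check each in increasing order: 187^1 ≡ 187;  187^2 ≡ 4768;  187^7 ≡ 746;  187^14 ≡ 2831;  187^719 ≡ 5288;  187^1438 ≡ 6885;  187^5033 ≡ 10066;  187^10066 ≡ 1.
Smallest exponent giving 1 is 10066.

10066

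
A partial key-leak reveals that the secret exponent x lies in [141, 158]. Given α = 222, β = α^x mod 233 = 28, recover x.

142

Compute 222^141 mod 233 = 61, then multiply by 222 repeatedly:
  222^141=61  222^142=28
Found 28 at exponent 142.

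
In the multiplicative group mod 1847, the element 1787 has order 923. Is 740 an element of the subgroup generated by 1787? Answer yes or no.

740 ∈ ⟨1787⟩ iff 740^923 ≡ 1 (mod 1847), since |⟨1787⟩| = 923.
740^923 mod 1847 = 1846.
Since 1846 ≠ 1, 740 does not lie in the subgroup.

no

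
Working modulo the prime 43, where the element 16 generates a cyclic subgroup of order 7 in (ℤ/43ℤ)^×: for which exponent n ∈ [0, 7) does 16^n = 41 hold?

2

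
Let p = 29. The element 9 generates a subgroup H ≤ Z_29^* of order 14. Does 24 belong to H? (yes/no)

yes

24 ∈ ⟨9⟩ iff 24^14 ≡ 1 (mod 29), since |⟨9⟩| = 14.
24^14 mod 29 = 1.
Since 1 = 1, 24 lies in the subgroup.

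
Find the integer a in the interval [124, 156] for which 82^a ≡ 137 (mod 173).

126

Compute 82^124 mod 173 = 152, then multiply by 82 repeatedly:
  82^124=152  82^125=8  82^126=137
Found 137 at exponent 126.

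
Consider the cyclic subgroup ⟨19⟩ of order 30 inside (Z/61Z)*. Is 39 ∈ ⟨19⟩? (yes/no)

yes

39 ∈ ⟨19⟩ iff 39^30 ≡ 1 (mod 61), since |⟨19⟩| = 30.
39^30 mod 61 = 1.
Since 1 = 1, 39 lies in the subgroup.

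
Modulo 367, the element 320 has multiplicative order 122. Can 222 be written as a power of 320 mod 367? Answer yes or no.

yes

222 ∈ ⟨320⟩ iff 222^122 ≡ 1 (mod 367), since |⟨320⟩| = 122.
222^122 mod 367 = 1.
Since 1 = 1, 222 lies in the subgroup.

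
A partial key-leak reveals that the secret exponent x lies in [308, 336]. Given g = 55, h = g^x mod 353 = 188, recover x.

Compute 55^308 mod 353 = 237, then multiply by 55 repeatedly:
  55^308=237  55^309=327  55^310=335  55^311=69  55^312=265
  55^313=102  55^314=315  55^315=28  55^316=128  55^317=333
  55^318=312  55^319=216  55^320=231  55^321=350  55^322=188
Found 188 at exponent 322.

322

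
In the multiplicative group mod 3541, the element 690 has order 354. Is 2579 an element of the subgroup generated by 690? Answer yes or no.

2579 ∈ ⟨690⟩ iff 2579^354 ≡ 1 (mod 3541), since |⟨690⟩| = 354.
2579^354 mod 3541 = 1.
Since 1 = 1, 2579 lies in the subgroup.

yes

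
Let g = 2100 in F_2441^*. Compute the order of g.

1220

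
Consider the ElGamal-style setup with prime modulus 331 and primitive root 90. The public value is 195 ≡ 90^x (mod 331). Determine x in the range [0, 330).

218

Baby-step giant-step with m = ceil(sqrt(330)) = 19.
Baby table (90^j mod 331 for j=0..18):
  0:1  1:90  2:156  3:138  4:173  5:13  6:177  7:42
  8:139  9:263  10:169  11:315  12:215  13:152  14:109  15:211
  16:123  17:147  18:321
Giant step factor: 90^(-19) ≡ 210 (mod 331).
Scan 195·210^i mod 331 for i = 0, 1, …:
  i=0: 195   i=1: 237   i=2: 120   i=3: 44
  i=4: 303   i=5: 78   i=6: 161   i=7: 48
  i=8: 150   i=9: 55   i=10: 296   i=11: 263
Match at i=11, j=9: x = 11·19 + 9 = 218.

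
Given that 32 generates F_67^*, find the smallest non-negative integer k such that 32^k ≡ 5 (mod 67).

3

Baby-step giant-step with m = ceil(sqrt(66)) = 9.
Baby table (32^j mod 67 for j=0..8):
  0:1  1:32  2:19  3:5  4:26  5:28  6:25  7:63
  8:6
Giant step factor: 32^(-9) ≡ 52 (mod 67).
Scan 5·52^i mod 67 for i = 0, 1, …:
  i=0: 5
Match at i=0, j=3: k = 0·9 + 3 = 3.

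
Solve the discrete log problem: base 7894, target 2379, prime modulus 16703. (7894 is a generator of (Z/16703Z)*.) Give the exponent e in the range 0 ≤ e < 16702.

Baby-step giant-step with m = ceil(sqrt(16702)) = 130.
Baby table (7894^j mod 16703 for j=0..129):
  0:1  1:7894  2:13046  3:11129  4:11249  5:6458  6:1896  7:1136
  8:14776  9:4695  10:15076  11:1069  12:3671  13:15872  14:4365  15:15724
  16:5263  17:5761  18:11768  19:11209  20:8055  21:14552  22:6957  23:15797
  24:13623  25:6048  26:5738  27:13939  28:11805  29:2633  30:6370  31:8750
  32:5595  33:4198  34:260  35:14674  36:1251  37:3921  38:1715  39:8780
  40:8573  41:11409  42:70  43:1381  44:11258  45:10692  46:2389  47:1079
  48:15799  49:12708  50:15437  51:11293  52:3031  53:8018  54:6425  55:8642
  56:4896  57:14985  58:944  59:2398  60:5313  61:16292  62:12651  63:16460
  64:2603  65:3392  66:1539  67:5785  68:788  69:6956  70:7903  71:577
  72:11622  73:11192  74:7481  75:9909  76:1497  77:8297  78:4055  79:7222
  80:3129  81:13292  82:15505  83:13589  84:4900  85:13155  86:3019  87:13508
  88:200  89:8718  90:3532  91:4301  92:11598  93:5469  94:11734  95:10061
  96:15472  97:3632  98:8660  99:13364  100:15971  101:830  102:4444  103:4636
  104:311  105:16396  106:15180  107:3598  108:7512  109:4078  110:5051  111:2533
  112:2011  113:6984  114:11796  115:15102  116:5877  117:8807  118:4572  119:12888
  120:16602  121:4450  122:1891  123:11775  124:16358  125:15862  126:8940  127:2185
  128:10894  129:10192
Giant step factor: 7894^(-130) ≡ 13879 (mod 16703).
Scan 2379·13879^i mod 16703 for i = 0, 1, …:
  i=0: 2379   i=1: 13013   i=2: 14591   i=3: 1317
  i=4: 5561   i=5: 13259   i=6: 4710   i=7: 11251
  i=8: 12985   i=9: 10148     …   i=34: 7642
  i=35: 15971
Match at i=35, j=100: e = 35·130 + 100 = 4650.

4650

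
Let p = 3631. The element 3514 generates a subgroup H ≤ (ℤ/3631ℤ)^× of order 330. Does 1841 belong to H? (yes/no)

no

1841 ∈ ⟨3514⟩ iff 1841^330 ≡ 1 (mod 3631), since |⟨3514⟩| = 330.
1841^330 mod 3631 = 1969.
Since 1969 ≠ 1, 1841 does not lie in the subgroup.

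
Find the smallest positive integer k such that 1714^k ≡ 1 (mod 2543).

The order of 1714 must divide p − 1 = 2542 = 2 · 31 · 41.
Divisors: 1, 2, 31, 41, 62, 82, 1271, 2542.
Check each in increasing order: 1714^1 ≡ 1714;  1714^2 ≡ 631;  1714^31 ≡ 1852;  1714^41 ≡ 1585;  1714^62 ≡ 1940;  1714^82 ≡ 2284;  1714^1271 ≡ 2542;  1714^2542 ≡ 1.
Smallest exponent giving 1 is 2542.

2542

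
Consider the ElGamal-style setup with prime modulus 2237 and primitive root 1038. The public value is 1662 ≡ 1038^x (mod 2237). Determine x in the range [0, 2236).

62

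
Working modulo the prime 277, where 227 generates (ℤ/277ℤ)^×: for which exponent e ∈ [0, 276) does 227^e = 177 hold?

190

Baby-step giant-step with m = ceil(sqrt(276)) = 17.
Baby table (227^j mod 277 for j=0..16):
  0:1  1:227  2:7  3:204  4:49  5:43  6:66  7:24
  8:185  9:168  10:187  11:68  12:201  13:199  14:22  15:8
  16:154
Giant step factor: 227^(-17) ≡ 94 (mod 277).
Scan 177·94^i mod 277 for i = 0, 1, …:
  i=0: 177   i=1: 18   i=2: 30   i=3: 50
  i=4: 268   i=5: 262   i=6: 252   i=7: 143
  i=8: 146   i=9: 151   i=10: 67   i=11: 204
Match at i=11, j=3: e = 11·17 + 3 = 190.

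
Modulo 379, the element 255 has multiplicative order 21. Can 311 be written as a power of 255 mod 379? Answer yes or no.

311 ∈ ⟨255⟩ iff 311^21 ≡ 1 (mod 379), since |⟨255⟩| = 21.
311^21 mod 379 = 1.
Since 1 = 1, 311 lies in the subgroup.

yes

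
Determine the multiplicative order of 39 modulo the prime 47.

46

The order of 39 must divide p − 1 = 46 = 2 · 23.
Divisors: 1, 2, 23, 46.
Check each in increasing order: 39^1 ≡ 39;  39^2 ≡ 17;  39^23 ≡ 46;  39^46 ≡ 1.
Smallest exponent giving 1 is 46.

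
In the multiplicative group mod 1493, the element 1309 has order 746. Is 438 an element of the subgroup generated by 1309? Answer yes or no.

no

438 ∈ ⟨1309⟩ iff 438^746 ≡ 1 (mod 1493), since |⟨1309⟩| = 746.
438^746 mod 1493 = 1492.
Since 1492 ≠ 1, 438 does not lie in the subgroup.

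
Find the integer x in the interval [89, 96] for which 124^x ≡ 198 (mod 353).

Compute 124^89 mod 353 = 87, then multiply by 124 repeatedly:
  124^89=87  124^90=198
Found 198 at exponent 90.

90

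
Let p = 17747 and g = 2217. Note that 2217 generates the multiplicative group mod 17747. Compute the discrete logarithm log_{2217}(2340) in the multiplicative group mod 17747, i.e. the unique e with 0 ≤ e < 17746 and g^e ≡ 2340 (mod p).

Baby-step giant-step with m = ceil(sqrt(17746)) = 134.
Baby table (2217^j mod 17747 for j=0..133):
  0:1  1:2217  2:16917  3:5578  4:14514  5:2227  6:3593  7:15025
  8:17053  9:5391  10:8116  11:15461  12:7580  13:16198  14:8785  15:7886
  16:2467  17:3263  18:11042  19:7001  20:10339  21:10186  22:8178  23:10939
  24:9361  25:7094  26:3556  27:3984  28:12269  29:11969  30:3508  31:4050
  32:16615  33:10430  34:16716  35:3636  36:3874  37:16857  38:14534  39:11073
  40:4740  41:2356  42:5634  43:14437  44:8988  45:14262  46:11447  47:17536
  48:11382  49:15407  50:12091  51:7777  52:9272  53:4998  54:6438  55:4458
  56:16054  57:8983  58:3177  59:15597  60:7393  61:9800  62:4272  63:11873
  64:3640  65:12742  66:13537  67:1352  68:15888  69:13648  70:16728  71:12493
  72:11661  73:12805  74:11232  75:2303  76:12362  77:5186  78:15053  79:8141
  80:17645  81:4577  82:13672  83:16695  84:10320  85:3557  86:6201  87:11439
  88:17547  89:275  90:6277  91:2461  92:7708  93:16022  94:9027  95:11990
  96:14571  97:4367  98:9524  99:13525  100:10242  101:8101  102:17700  103:2283
  104:3516  105:4039  106:9975  107:1813  108:8599  109:3705  110:14871  111:12828
  112:8982  113:960  114:16427  115:1815  116:13033  117:2045  118:8280  119:6362
  120:13436  121:8146  122:10983  123:427  124:6068  125:530  126:3708  127:3775
  128:10338  129:7969  130:9008  131:5361  132:12594  133:4867
Giant step factor: 2217^(-134) ≡ 8154 (mod 17747).
Scan 2340·8154^i mod 17747 for i = 0, 1, …:
  i=0: 2340   i=1: 2335   i=2: 14806   i=3: 13030
  i=4: 13078   i=5: 14036   i=6: 16888   i=7: 5779
  i=8: 3681   i=9: 4697     …   i=65: 10943
  i=66: 15053
Match at i=66, j=78: e = 66·134 + 78 = 8922.

8922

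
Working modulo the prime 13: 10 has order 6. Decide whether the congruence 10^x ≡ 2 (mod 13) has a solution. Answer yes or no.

⟨10⟩ has order 6; its elements mod 13 are {1, 3, 4, 9, 10, 12}.
2 is not in this set.

no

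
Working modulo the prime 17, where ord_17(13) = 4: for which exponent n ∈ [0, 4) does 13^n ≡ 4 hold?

3

Successive powers of 13 modulo 17:
  13^0=1  13^1=13  13^2=16  13^3=4
So 13^3 ≡ 4 (mod 17), giving n = 3.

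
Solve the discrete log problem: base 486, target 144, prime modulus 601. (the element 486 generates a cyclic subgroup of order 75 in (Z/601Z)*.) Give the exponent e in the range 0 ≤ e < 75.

Baby-step giant-step with m = ceil(sqrt(75)) = 9.
Baby table (486^j mod 601 for j=0..8):
  0:1  1:486  2:3  3:256  4:9  5:167  6:27  7:501
  8:81
Giant step factor: 486^(-9) ≡ 2 (mod 601).
Scan 144·2^i mod 601 for i = 0, 1, …:
  i=0: 144   i=1: 288   i=2: 576   i=3: 551
  i=4: 501
Match at i=4, j=7: e = 4·9 + 7 = 43.

43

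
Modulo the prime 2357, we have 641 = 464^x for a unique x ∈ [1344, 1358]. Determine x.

1355

Compute 464^1344 mod 2357 = 505, then multiply by 464 repeatedly:
  464^1344=505  464^1345=977  464^1346=784  464^1347=798  464^1348=223
  464^1349=2121  464^1350=1275  464^1351=2350  464^1352=1466  464^1353=1408
  464^1354=423  464^1355=641
Found 641 at exponent 1355.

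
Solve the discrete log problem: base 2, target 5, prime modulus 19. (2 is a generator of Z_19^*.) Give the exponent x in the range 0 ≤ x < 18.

Successive powers of 2 modulo 19:
  2^0=1  2^1=2  2^2=4  2^3=8  2^4=16  2^5=13
  2^6=7  2^7=14  2^8=9  2^9=18  2^10=17  2^11=15
  2^12=11  2^13=3  2^14=6  2^15=12  2^16=5
So 2^16 ≡ 5 (mod 19), giving x = 16.

16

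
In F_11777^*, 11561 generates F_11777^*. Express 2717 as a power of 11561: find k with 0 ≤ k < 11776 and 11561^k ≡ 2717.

6501

Baby-step giant-step with m = ceil(sqrt(11776)) = 109.
Baby table (11561^j mod 11777 for j=0..108):
  0:1  1:11561  2:11325  3:3416  4:4095  5:10532  6:9826  7:9221
  8:10354  9:1166  10:7238  11:2933  12:2430  13:5085  14:8678  15:9872
  16:11062  17:1339  18:5201  19:7176  20:4548  21:6900  22:5279  23:2105
  24:4623  25:2477  26:6710  27:10988  28:5546  29:3318  30:1709  31:7720
  32:4814  33:8329  34:2817  35:3932  36:10409  37:1063  38:5932  39:2381
  40:3892  41:7272  42:7366  43:10616  44:3459  45:6584  46:2873  47:3613
  48:8651  49:3927  50:11489  51:3323  52:629  53:5460  54:10117  55:5250
  56:8369  57:5954  58:9406  59:5725  60:11762  61:3240  62:6780  63:7645
  64:9237  65:6898  66:5711  67:3009  68:9568  69:6064  70:9200  71:3113
  72:10658  73:6164  74:11154  75:5021  76:10725  77:3469  78:4424  79:10130
  80:2442  81:2493  82:3254  83:3756  84:1317  85:9953  86:5343  87:58
  88:11026  89:9115  90:9696  91:1970  92:10229  93:4612  94:4853  95:11682
  96:8743  97:7609  98:5236  99:11393  100:505  101:8690  102:7280  103:5638
  104:7000  105:7233  106:4013  107:4690  108:11559
Giant step factor: 11561^(-109) ≡ 7655 (mod 11777).
Scan 2717·7655^i mod 11777 for i = 0, 1, …:
  i=0: 2717   i=1: 453   i=2: 5277   i=3: 325
  i=4: 2928   i=5: 2209   i=6: 9900   i=7: 11282
  i=8: 2969   i=9: 9862     …   i=58: 4432
  i=59: 9200
Match at i=59, j=70: k = 59·109 + 70 = 6501.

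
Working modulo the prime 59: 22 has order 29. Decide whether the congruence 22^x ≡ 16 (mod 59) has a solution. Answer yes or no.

yes

16 ∈ ⟨22⟩ iff 16^29 ≡ 1 (mod 59), since |⟨22⟩| = 29.
16^29 mod 59 = 1.
Since 1 = 1, 16 lies in the subgroup.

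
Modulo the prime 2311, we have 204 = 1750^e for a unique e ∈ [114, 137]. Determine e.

Compute 1750^114 mod 2311 = 230, then multiply by 1750 repeatedly:
  1750^114=230  1750^115=386  1750^116=688  1750^117=2280  1750^118=1214
  1750^119=691  1750^120=597  1750^121=178  1750^122=1826  1750^123=1698
  1750^124=1865  1750^125=618  1750^126=2263  1750^127=1507  1750^128=399
  1750^129=328  1750^130=872  1750^131=740  1750^132=840  1750^133=204
Found 204 at exponent 133.

133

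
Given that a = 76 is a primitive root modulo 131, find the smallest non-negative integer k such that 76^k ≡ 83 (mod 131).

53

Baby-step giant-step with m = ceil(sqrt(130)) = 12.
Baby table (76^j mod 131 for j=0..11):
  0:1  1:76  2:12  3:126  4:13  5:71  6:25  7:66
  8:38  9:6  10:63  11:72
Giant step factor: 76^(-12) ≡ 48 (mod 131).
Scan 83·48^i mod 131 for i = 0, 1, …:
  i=0: 83   i=1: 54   i=2: 103   i=3: 97
  i=4: 71
Match at i=4, j=5: k = 4·12 + 5 = 53.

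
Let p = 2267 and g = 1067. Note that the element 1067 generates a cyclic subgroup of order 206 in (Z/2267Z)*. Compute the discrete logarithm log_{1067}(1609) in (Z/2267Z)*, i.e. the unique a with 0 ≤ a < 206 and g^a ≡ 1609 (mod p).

Baby-step giant-step with m = ceil(sqrt(206)) = 15.
Baby table (1067^j mod 2267 for j=0..14):
  0:1  1:1067  2:455  3:347  4:728  5:1462  6:258  7:979
  8:1773  9:1113  10:1930  11:874  12:821  13:945  14:1767
Giant step factor: 1067^(-15) ≡ 1135 (mod 2267).
Scan 1609·1135^i mod 2267 for i = 0, 1, …:
  i=0: 1609   i=1: 1280   i=2: 1920   i=3: 613
  i=4: 2053   i=5: 1946   i=6: 652   i=7: 978
  i=8: 1467   i=9: 1067
Match at i=9, j=1: a = 9·15 + 1 = 136.

136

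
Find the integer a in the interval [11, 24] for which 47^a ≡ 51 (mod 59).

14

Compute 47^11 mod 59 = 56, then multiply by 47 repeatedly:
  47^11=56  47^12=36  47^13=40  47^14=51
Found 51 at exponent 14.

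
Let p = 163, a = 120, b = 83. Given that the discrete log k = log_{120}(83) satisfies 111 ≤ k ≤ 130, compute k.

Compute 120^111 mod 163 = 99, then multiply by 120 repeatedly:
  120^111=99  120^112=144  120^113=2  120^114=77  120^115=112
  120^116=74  120^117=78  120^118=69  120^119=130  120^120=115
  120^121=108  120^122=83
Found 83 at exponent 122.

122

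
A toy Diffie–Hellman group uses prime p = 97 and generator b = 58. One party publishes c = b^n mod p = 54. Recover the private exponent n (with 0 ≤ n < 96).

44

Baby-step giant-step with m = ceil(sqrt(96)) = 10.
Baby table (58^j mod 97 for j=0..9):
  0:1  1:58  2:66  3:45  4:88  5:60  6:85  7:80
  8:81  9:42
Giant step factor: 58^(-10) ≡ 53 (mod 97).
Scan 54·53^i mod 97 for i = 0, 1, …:
  i=0: 54   i=1: 49   i=2: 75   i=3: 95
  i=4: 88
Match at i=4, j=4: n = 4·10 + 4 = 44.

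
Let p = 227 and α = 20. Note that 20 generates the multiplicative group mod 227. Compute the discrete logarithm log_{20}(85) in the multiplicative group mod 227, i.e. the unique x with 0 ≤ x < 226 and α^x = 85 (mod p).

78

Baby-step giant-step with m = ceil(sqrt(226)) = 16.
Baby table (20^j mod 227 for j=0..15):
  0:1  1:20  2:173  3:55  4:192  5:208  6:74  7:118
  8:90  9:211  10:134  11:183  12:28  13:106  14:77  15:178
Giant step factor: 20^(-16) ≡ 186 (mod 227).
Scan 85·186^i mod 227 for i = 0, 1, …:
  i=0: 85   i=1: 147   i=2: 102   i=3: 131
  i=4: 77
Match at i=4, j=14: x = 4·16 + 14 = 78.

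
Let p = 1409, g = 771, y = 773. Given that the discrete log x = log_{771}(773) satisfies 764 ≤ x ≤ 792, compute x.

Compute 771^764 mod 1409 = 795, then multiply by 771 repeatedly:
  771^764=795  771^765=30  771^766=586  771^767=926  771^768=992
  771^769=1154  771^770=655  771^771=583  771^772=22  771^773=54
  771^774=773
Found 773 at exponent 774.

774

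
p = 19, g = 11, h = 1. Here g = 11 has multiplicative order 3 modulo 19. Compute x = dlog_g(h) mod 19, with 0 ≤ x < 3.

Successive powers of 11 modulo 19:
  11^0=1
So 11^0 ≡ 1 (mod 19), giving x = 0.

0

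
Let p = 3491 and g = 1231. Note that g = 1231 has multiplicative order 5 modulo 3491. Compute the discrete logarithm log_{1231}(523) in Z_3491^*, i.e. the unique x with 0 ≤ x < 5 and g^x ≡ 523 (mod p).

3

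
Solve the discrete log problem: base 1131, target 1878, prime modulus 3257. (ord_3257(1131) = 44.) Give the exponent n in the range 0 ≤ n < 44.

Successive powers of 1131 modulo 3257:
  1131^0=1  1131^1=1131  1131^2=2417  1131^3=1004  1131^4=2088  1131^5=203
  1131^6=1603  1131^7=2101  1131^8=1878
So 1131^8 ≡ 1878 (mod 3257), giving n = 8.

8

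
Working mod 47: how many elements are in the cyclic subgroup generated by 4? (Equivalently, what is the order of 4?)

23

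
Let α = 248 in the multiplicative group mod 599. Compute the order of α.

The order of 248 must divide p − 1 = 598 = 2 · 13 · 23.
Divisors: 1, 2, 13, 23, 26, 46, 299, 598.
Check each in increasing order: 248^1 ≡ 248;  248^2 ≡ 406;  248^13 ≡ 119;  248^23 ≡ 178;  248^26 ≡ 384;  248^46 ≡ 536;  248^299 ≡ 598;  248^598 ≡ 1.
Smallest exponent giving 1 is 598.

598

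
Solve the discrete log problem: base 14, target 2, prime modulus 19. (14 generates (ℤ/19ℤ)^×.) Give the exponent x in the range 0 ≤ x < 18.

13

Successive powers of 14 modulo 19:
  14^0=1  14^1=14  14^2=6  14^3=8  14^4=17  14^5=10
  14^6=7  14^7=3  14^8=4  14^9=18  14^10=5  14^11=13
  14^12=11  14^13=2
So 14^13 ≡ 2 (mod 19), giving x = 13.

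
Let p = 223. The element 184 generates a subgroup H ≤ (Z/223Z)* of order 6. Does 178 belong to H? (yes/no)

⟨184⟩ has order 6; its elements mod 223 are {1, 39, 40, 183, 184, 222}.
178 is not in this set.

no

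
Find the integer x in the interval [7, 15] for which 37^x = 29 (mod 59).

10

Compute 37^7 mod 59 = 39, then multiply by 37 repeatedly:
  37^7=39  37^8=27  37^9=55  37^10=29
Found 29 at exponent 10.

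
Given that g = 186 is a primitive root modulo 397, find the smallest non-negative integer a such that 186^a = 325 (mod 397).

Baby-step giant-step with m = ceil(sqrt(396)) = 20.
Baby table (186^j mod 397 for j=0..19):
  0:1  1:186  2:57  3:280  4:73  5:80  6:191  7:193
  8:168  9:282  10:48  11:194  12:354  13:339  14:328  15:267
  16:37  17:133  18:124  19:38
Giant step factor: 186^(-20) ≡ 341 (mod 397).
Scan 325·341^i mod 397 for i = 0, 1, …:
  i=0: 325   i=1: 62   i=2: 101   i=3: 299
  i=4: 327   i=5: 347   i=6: 21   i=7: 15
  i=8: 351   i=9: 194
Match at i=9, j=11: a = 9·20 + 11 = 191.

191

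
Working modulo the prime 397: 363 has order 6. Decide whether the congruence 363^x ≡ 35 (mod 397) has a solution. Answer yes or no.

⟨363⟩ has order 6; its elements mod 397 are {1, 34, 35, 362, 363, 396}.
35 is in this set.

yes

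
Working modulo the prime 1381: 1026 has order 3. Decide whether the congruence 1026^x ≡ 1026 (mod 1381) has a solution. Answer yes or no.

1026 ∈ ⟨1026⟩ iff 1026^3 ≡ 1 (mod 1381), since |⟨1026⟩| = 3.
1026^3 mod 1381 = 1.
Since 1 = 1, 1026 lies in the subgroup.

yes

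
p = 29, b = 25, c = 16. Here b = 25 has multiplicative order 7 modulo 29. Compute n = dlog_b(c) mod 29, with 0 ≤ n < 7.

Successive powers of 25 modulo 29:
  25^0=1  25^1=25  25^2=16
So 25^2 ≡ 16 (mod 29), giving n = 2.

2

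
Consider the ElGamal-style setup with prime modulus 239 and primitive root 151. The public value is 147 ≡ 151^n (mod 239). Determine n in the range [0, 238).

Baby-step giant-step with m = ceil(sqrt(238)) = 16.
Baby table (151^j mod 239 for j=0..15):
  0:1  1:151  2:96  3:156  4:134  5:158  6:197  7:111
  8:31  9:140  10:108  11:56  12:91  13:118  14:132  15:95
Giant step factor: 151^(-16) ≡ 48 (mod 239).
Scan 147·48^i mod 239 for i = 0, 1, …:
  i=0: 147   i=1: 125   i=2: 25   i=3: 5
  i=4: 1
Match at i=4, j=0: n = 4·16 + 0 = 64.

64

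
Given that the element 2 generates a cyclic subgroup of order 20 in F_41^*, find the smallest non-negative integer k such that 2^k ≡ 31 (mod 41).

Successive powers of 2 modulo 41:
  2^0=1  2^1=2  2^2=4  2^3=8  2^4=16  2^5=32
  2^6=23  2^7=5  2^8=10  2^9=20  2^10=40  2^11=39
  2^12=37  2^13=33  2^14=25  2^15=9  2^16=18  2^17=36
  2^18=31
So 2^18 ≡ 31 (mod 41), giving k = 18.

18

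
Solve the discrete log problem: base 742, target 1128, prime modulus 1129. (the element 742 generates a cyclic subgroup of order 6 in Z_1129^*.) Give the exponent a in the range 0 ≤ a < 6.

Successive powers of 742 modulo 1129:
  742^0=1  742^1=742  742^2=741  742^3=1128
So 742^3 ≡ 1128 (mod 1129), giving a = 3.

3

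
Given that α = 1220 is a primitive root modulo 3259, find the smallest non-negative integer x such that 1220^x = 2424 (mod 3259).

475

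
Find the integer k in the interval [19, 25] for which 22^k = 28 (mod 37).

22

Compute 22^19 mod 37 = 15, then multiply by 22 repeatedly:
  22^19=15  22^20=34  22^21=8  22^22=28
Found 28 at exponent 22.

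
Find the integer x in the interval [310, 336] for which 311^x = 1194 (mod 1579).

Compute 311^310 mod 1579 = 571, then multiply by 311 repeatedly:
  311^310=571  311^311=733  311^312=587  311^313=972  311^314=703
  311^315=731  311^316=1544  311^317=168  311^318=141  311^319=1218
  311^320=1417  311^321=146  311^322=1194
Found 1194 at exponent 322.

322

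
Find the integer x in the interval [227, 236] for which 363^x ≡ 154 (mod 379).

235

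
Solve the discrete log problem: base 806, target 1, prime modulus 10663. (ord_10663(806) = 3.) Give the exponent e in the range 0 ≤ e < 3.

Successive powers of 806 modulo 10663:
  806^0=1
So 806^0 ≡ 1 (mod 10663), giving e = 0.

0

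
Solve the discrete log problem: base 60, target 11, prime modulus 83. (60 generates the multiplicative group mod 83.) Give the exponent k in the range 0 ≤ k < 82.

66

Baby-step giant-step with m = ceil(sqrt(82)) = 10.
Baby table (60^j mod 83 for j=0..9):
  0:1  1:60  2:31  3:34  4:48  5:58  6:77  7:55
  8:63  9:45
Giant step factor: 60^(-10) ≡ 17 (mod 83).
Scan 11·17^i mod 83 for i = 0, 1, …:
  i=0: 11   i=1: 21   i=2: 25   i=3: 10
  i=4: 4   i=5: 68   i=6: 77
Match at i=6, j=6: k = 6·10 + 6 = 66.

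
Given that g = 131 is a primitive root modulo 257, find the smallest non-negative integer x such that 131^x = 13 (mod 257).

Baby-step giant-step with m = ceil(sqrt(256)) = 16.
Baby table (131^j mod 257 for j=0..15):
  0:1  1:131  2:199  3:112  4:23  5:186  6:208  7:6
  8:15  9:166  10:158  11:138  12:88  13:220  14:36  15:90
Giant step factor: 131^(-16) ≡ 8 (mod 257).
Scan 13·8^i mod 257 for i = 0, 1, …:
  i=0: 13   i=1: 104   i=2: 61   i=3: 231
  i=4: 49   i=5: 135   i=6: 52   i=7: 159
  i=8: 244   i=9: 153   i=10: 196   i=11: 26
  i=12: 208
Match at i=12, j=6: x = 12·16 + 6 = 198.

198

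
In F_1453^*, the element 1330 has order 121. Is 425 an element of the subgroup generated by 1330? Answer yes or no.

425 ∈ ⟨1330⟩ iff 425^121 ≡ 1 (mod 1453), since |⟨1330⟩| = 121.
425^121 mod 1453 = 1.
Since 1 = 1, 425 lies in the subgroup.

yes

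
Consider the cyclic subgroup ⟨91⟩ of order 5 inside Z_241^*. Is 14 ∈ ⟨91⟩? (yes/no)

14 ∈ ⟨91⟩ iff 14^5 ≡ 1 (mod 241), since |⟨91⟩| = 5.
14^5 mod 241 = 153.
Since 153 ≠ 1, 14 does not lie in the subgroup.

no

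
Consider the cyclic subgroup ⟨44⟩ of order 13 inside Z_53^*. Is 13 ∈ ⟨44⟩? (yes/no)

yes

13 ∈ ⟨44⟩ iff 13^13 ≡ 1 (mod 53), since |⟨44⟩| = 13.
13^13 mod 53 = 1.
Since 1 = 1, 13 lies in the subgroup.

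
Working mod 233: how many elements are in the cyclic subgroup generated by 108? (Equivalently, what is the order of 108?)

The order of 108 must divide p − 1 = 232 = 2^3 · 29.
Divisors: 1, 2, 4, 8, 29, 58, 116, 232.
Check each in increasing order: 108^1 ≡ 108;  108^2 ≡ 14;  108^4 ≡ 196;  108^8 ≡ 204;  108^29 ≡ 136;  108^58 ≡ 89;  108^116 ≡ 232;  108^232 ≡ 1.
Smallest exponent giving 1 is 232.

232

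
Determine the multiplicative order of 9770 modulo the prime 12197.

3049

The order of 9770 must divide p − 1 = 12196 = 2^2 · 3049.
Divisors: 1, 2, 4, 3049, 6098, 12196.
Check each in increasing order: 9770^1 ≡ 9770;  9770^2 ≡ 11375;  9770^4 ≡ 4849;  9770^3049 ≡ 1.
Smallest exponent giving 1 is 3049.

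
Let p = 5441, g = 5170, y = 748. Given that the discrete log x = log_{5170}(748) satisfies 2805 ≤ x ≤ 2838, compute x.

Compute 5170^2805 mod 5441 = 2512, then multiply by 5170 repeatedly:
  5170^2805=2512  5170^2806=4814  5170^2807=1246  5170^2808=5117  5170^2809=748
Found 748 at exponent 2809.

2809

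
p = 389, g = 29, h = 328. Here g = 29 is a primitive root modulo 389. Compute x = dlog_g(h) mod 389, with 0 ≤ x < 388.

11

Successive powers of 29 modulo 389:
  29^0=1  29^1=29  29^2=63  29^3=271  29^4=79  29^5=346
  29^6=309  29^7=14  29^8=17  29^9=104  29^10=293  29^11=328
So 29^11 ≡ 328 (mod 389), giving x = 11.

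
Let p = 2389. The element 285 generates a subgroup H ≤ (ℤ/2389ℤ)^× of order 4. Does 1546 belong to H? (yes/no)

no

1546 ∈ ⟨285⟩ iff 1546^4 ≡ 1 (mod 2389), since |⟨285⟩| = 4.
1546^4 mod 2389 = 787.
Since 787 ≠ 1, 1546 does not lie in the subgroup.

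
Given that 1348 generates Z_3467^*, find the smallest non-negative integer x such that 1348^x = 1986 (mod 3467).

2728

Baby-step giant-step with m = ceil(sqrt(3466)) = 59.
Baby table (1348^j mod 3467 for j=0..58):
  0:1  1:1348  2:396  3:3357  4:801  5:1511  6:1699  7:2032
  8:206  9:328  10:1835  11:1609  12:2057  13:2703  14:3294  15:2552
  16:832  17:1695  18:107  19:2089  20:768  21:2098  22:2499  23:2195
  24:1509  25:2470  26:1240  27:426  28:2193  29:2280  30:1678  31:1460
  32:2291  33:2638  34:2349  35:1081  36:1048  37:1635  38:2435  39:2598
  40:434  41:2576  42:1981  43:798  44:934  45:511  46:2362  47:1270
  48:2729  49:205  50:2447  51:1439  52:1719  53:1256  54:1192  55:1595
  56:520  57:626  58:1367
Giant step factor: 1348^(-59) ≡ 3152 (mod 3467).
Scan 1986·3152^i mod 3467 for i = 0, 1, …:
  i=0: 1986   i=1: 1937   i=2: 37   i=3: 2213
  i=4: 3239   i=5: 2480   i=6: 2342   i=7: 741
  i=8: 2341   i=9: 1056     …   i=45: 782
  i=46: 3294
Match at i=46, j=14: x = 46·59 + 14 = 2728.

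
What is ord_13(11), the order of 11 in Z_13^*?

The order of 11 must divide p − 1 = 12 = 2^2 · 3.
Divisors: 1, 2, 3, 4, 6, 12.
Check each in increasing order: 11^1 ≡ 11;  11^2 ≡ 4;  11^3 ≡ 5;  11^4 ≡ 3;  11^6 ≡ 12;  11^12 ≡ 1.
Smallest exponent giving 1 is 12.

12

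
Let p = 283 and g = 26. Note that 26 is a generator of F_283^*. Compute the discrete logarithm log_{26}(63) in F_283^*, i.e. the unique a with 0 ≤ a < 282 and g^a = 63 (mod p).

254

Baby-step giant-step with m = ceil(sqrt(282)) = 17.
Baby table (26^j mod 283 for j=0..16):
  0:1  1:26  2:110  3:30  4:214  5:187  6:51  7:194
  8:233  9:115  10:160  11:198  12:54  13:272  14:280  15:205
  16:236
Giant step factor: 26^(-17) ≡ 22 (mod 283).
Scan 63·22^i mod 283 for i = 0, 1, …:
  i=0: 63   i=1: 254   i=2: 211   i=3: 114
  i=4: 244   i=5: 274   i=6: 85   i=7: 172
  i=8: 105   i=9: 46     …   i=13: 268
  i=14: 236
Match at i=14, j=16: a = 14·17 + 16 = 254.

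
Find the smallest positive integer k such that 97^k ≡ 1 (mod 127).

126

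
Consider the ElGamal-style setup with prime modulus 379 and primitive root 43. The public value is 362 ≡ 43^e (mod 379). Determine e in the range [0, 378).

Baby-step giant-step with m = ceil(sqrt(378)) = 20.
Baby table (43^j mod 379 for j=0..19):
  0:1  1:43  2:333  3:296  4:221  5:28  6:67  7:228
  8:329  9:124  10:26  11:360  12:320  13:116  14:61  15:349
  16:226  17:243  18:216  19:192
Giant step factor: 43^(-20) ≡ 171 (mod 379).
Scan 362·171^i mod 379 for i = 0, 1, …:
  i=0: 362   i=1: 125   i=2: 151   i=3: 49
  i=4: 41   i=5: 189   i=6: 104   i=7: 350
  i=8: 347   i=9: 213   i=10: 39   i=11: 226
Match at i=11, j=16: e = 11·20 + 16 = 236.

236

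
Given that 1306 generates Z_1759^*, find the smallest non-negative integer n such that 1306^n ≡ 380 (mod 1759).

Baby-step giant-step with m = ceil(sqrt(1758)) = 42.
Baby table (1306^j mod 1759 for j=0..41):
  0:1  1:1306  2:1165  3:1714  4:1036  5:345  6:266  7:873
  8:306  9:343  10:1172  11:302  12:396  13:30  14:482  15:1529
  16:409  17:1177  18:1555  19:944  20:1564  21:385  22:1495  23:1739
  24:265  25:1326  26:900  27:388  28:136  29:1716  30:130  31:916
  32:176  33:1186  34:996  35:875  36:1159  37:914  38:1082  39:615
  40:1086  41:562
Giant step factor: 1306^(-42) ≡ 1744 (mod 1759).
Scan 380·1744^i mod 1759 for i = 0, 1, …:
  i=0: 380   i=1: 1336   i=2: 1068   i=3: 1570
  i=4: 1076   i=5: 1450   i=6: 1117   i=7: 835
  i=8: 1547   i=9: 1421   i=10: 1552   i=11: 1346
  i=12: 918   i=13: 302
Match at i=13, j=11: n = 13·42 + 11 = 557.

557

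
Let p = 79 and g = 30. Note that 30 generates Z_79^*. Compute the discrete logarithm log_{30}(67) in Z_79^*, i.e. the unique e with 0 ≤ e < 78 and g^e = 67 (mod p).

24

Baby-step giant-step with m = ceil(sqrt(78)) = 9.
Baby table (30^j mod 79 for j=0..8):
  0:1  1:30  2:31  3:61  4:13  5:74  6:8  7:3
  8:11
Giant step factor: 30^(-9) ≡ 17 (mod 79).
Scan 67·17^i mod 79 for i = 0, 1, …:
  i=0: 67   i=1: 33   i=2: 8
Match at i=2, j=6: e = 2·9 + 6 = 24.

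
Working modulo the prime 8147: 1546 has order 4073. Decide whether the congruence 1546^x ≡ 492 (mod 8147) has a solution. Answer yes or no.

no

492 ∈ ⟨1546⟩ iff 492^4073 ≡ 1 (mod 8147), since |⟨1546⟩| = 4073.
492^4073 mod 8147 = 8146.
Since 8146 ≠ 1, 492 does not lie in the subgroup.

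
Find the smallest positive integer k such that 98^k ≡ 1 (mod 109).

108

The order of 98 must divide p − 1 = 108 = 2^2 · 3^3.
Divisors: 1, 2, 3, 4, 6, 9, 12, 18, 27, 36, 54, 108.
Check each in increasing order: 98^1 ≡ 98;  98^2 ≡ 12;  98^3 ≡ 86;  98^4 ≡ 35;  98^6 ≡ 93;  98^9 ≡ 41;  98^12 ≡ 38;  98^18 ≡ 46;  98^27 ≡ 33;  98^36 ≡ 45;  98^54 ≡ 108;  98^108 ≡ 1.
Smallest exponent giving 1 is 108.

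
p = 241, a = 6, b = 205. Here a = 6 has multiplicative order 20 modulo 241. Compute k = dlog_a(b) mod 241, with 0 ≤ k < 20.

12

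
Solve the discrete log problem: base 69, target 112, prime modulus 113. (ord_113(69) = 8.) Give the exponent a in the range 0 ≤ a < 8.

Successive powers of 69 modulo 113:
  69^0=1  69^1=69  69^2=15  69^3=18  69^4=112
So 69^4 ≡ 112 (mod 113), giving a = 4.

4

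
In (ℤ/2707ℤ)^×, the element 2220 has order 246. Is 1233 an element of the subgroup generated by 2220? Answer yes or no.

1233 ∈ ⟨2220⟩ iff 1233^246 ≡ 1 (mod 2707), since |⟨2220⟩| = 246.
1233^246 mod 2707 = 1.
Since 1 = 1, 1233 lies in the subgroup.

yes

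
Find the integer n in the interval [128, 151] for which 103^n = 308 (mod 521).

135

Compute 103^128 mod 521 = 517, then multiply by 103 repeatedly:
  103^128=517  103^129=109  103^130=286  103^131=282  103^132=391
  103^133=156  103^134=438  103^135=308
Found 308 at exponent 135.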